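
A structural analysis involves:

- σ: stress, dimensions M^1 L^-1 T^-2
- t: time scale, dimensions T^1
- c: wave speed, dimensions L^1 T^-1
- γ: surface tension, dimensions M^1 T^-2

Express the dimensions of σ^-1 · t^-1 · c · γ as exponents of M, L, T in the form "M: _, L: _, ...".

M: 0, L: 2, T: -2

Collect each base-dimension exponent across the product:
  M: −(1) − (0) + (0) + (1) = 0
  L: −(-1) − (0) + (1) + (0) = 2
  T: −(-2) − (1) + (-1) + (-2) = -2
So the dimensions are [L² T⁻²].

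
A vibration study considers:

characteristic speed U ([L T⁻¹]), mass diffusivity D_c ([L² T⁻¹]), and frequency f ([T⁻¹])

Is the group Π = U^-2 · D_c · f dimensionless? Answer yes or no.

yes

Sum the exponent of each base dimension across the product:
  M: −2·[U]_M + [D_c]_M + [f]_M = −2·(0) + (0) + (0) = 0
  L: −2·[U]_L + [D_c]_L + [f]_L = −2·(1) + (2) + (0) = 0
  T: −2·[U]_T + [D_c]_T + [f]_T = −2·(-1) + (-1) + (-1) = 0
All base exponents vanish — dimensionless.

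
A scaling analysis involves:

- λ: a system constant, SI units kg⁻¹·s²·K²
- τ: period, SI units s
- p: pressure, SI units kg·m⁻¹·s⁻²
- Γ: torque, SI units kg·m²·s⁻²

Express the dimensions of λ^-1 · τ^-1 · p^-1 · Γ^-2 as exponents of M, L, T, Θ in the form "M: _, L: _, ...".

Collect each base-dimension exponent across the product:
  M: −(-1) − (0) − (1) − 2·(1) = -2
  L: −(0) − (0) − (-1) − 2·(2) = -3
  T: −(2) − (1) − (-2) − 2·(-2) = 3
  Θ: −(2) − (0) − (0) − 2·(0) = -2
So the dimensions are [M⁻² L⁻³ T³ Θ⁻²].

M: -2, L: -3, T: 3, Θ: -2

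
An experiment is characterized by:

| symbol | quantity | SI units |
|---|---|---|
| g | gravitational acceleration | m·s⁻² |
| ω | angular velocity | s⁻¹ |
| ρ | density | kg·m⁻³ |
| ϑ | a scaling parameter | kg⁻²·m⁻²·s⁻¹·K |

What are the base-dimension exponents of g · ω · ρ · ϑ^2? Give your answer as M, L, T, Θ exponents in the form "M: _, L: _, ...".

M: -3, L: -6, T: -5, Θ: 2

Collect each base-dimension exponent across the product:
  M: (0) + (0) + (1) + 2·(-2) = -3
  L: (1) + (0) + (-3) + 2·(-2) = -6
  T: (-2) + (-1) + (0) + 2·(-1) = -5
  Θ: (0) + (0) + (0) + 2·(1) = 2
So the dimensions are [M⁻³ L⁻⁶ T⁻⁵ Θ²].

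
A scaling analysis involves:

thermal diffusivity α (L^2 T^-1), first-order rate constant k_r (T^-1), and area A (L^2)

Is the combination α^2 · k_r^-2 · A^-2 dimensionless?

yes

Sum the exponent of each base dimension across the product:
  M: 2·[α]_M − 2·[k_r]_M − 2·[A]_M = 2·(0) − 2·(0) − 2·(0) = 0
  L: 2·[α]_L − 2·[k_r]_L − 2·[A]_L = 2·(2) − 2·(0) − 2·(2) = 0
  T: 2·[α]_T − 2·[k_r]_T − 2·[A]_T = 2·(-1) − 2·(-1) − 2·(0) = 0
All base exponents vanish — dimensionless.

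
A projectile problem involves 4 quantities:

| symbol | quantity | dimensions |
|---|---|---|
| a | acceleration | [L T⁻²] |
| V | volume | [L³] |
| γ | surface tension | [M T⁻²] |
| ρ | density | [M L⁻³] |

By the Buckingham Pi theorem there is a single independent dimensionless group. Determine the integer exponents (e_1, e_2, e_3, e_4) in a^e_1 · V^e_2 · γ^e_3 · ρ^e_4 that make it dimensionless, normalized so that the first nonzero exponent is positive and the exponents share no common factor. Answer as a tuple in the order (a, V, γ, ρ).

M: e_1·(0) + e_2·(0) + e_3·(1) + e_4·(1) = 0
L: e_1·(1) + e_2·(3) + e_3·(0) + e_4·(-3) = 0
T: e_1·(-2) + e_2·(0) + e_3·(-2) + e_4·(0) = 0
Solving this homogeneous linear system for the smallest-integer solution (first nonzero entry positive) gives (3, 2, -3, 3).

(3, 2, -3, 3)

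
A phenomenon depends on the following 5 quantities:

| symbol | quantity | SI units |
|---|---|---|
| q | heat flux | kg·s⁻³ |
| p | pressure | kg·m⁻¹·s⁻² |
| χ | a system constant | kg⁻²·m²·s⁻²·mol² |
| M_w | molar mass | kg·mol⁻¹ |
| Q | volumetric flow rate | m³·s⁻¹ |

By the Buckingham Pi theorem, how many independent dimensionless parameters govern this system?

There are 5 variables and 4 base dimensions (M, L, T, N).
The dimension matrix has rank 4.
Independent dimensionless groups: 5 − 4 = 1.

1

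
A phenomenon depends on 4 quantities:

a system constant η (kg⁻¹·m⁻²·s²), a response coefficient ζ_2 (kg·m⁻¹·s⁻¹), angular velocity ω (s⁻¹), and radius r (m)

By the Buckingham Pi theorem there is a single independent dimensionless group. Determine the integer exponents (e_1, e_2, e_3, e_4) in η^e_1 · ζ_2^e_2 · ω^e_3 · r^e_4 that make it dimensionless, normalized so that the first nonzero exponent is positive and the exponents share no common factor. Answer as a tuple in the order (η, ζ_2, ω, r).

M: e_1·(-1) + e_2·(1) + e_3·(0) + e_4·(0) = 0
L: e_1·(-2) + e_2·(-1) + e_3·(0) + e_4·(1) = 0
T: e_1·(2) + e_2·(-1) + e_3·(-1) + e_4·(0) = 0
Solving this homogeneous linear system for the smallest-integer solution (first nonzero entry positive) gives (1, 1, 1, 3).

(1, 1, 1, 3)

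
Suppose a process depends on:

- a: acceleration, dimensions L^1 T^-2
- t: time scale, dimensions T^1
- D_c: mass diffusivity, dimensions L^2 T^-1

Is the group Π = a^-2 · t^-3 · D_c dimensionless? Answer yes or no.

Sum the exponent of each base dimension across the product:
  M: −2·[a]_M − 3·[t]_M + [D_c]_M = −2·(0) − 3·(0) + (0) = 0
  L: −2·[a]_L − 3·[t]_L + [D_c]_L = −2·(1) − 3·(0) + (2) = 0
  T: −2·[a]_T − 3·[t]_T + [D_c]_T = −2·(-2) − 3·(1) + (-1) = 0
  Θ: −2·[a]_Θ − 3·[t]_Θ + [D_c]_Θ = −2·(0) − 3·(0) + (0) = 0
  N: −2·[a]_N − 3·[t]_N + [D_c]_N = −2·(0) − 3·(0) + (0) = 0
All base exponents vanish — dimensionless.

yes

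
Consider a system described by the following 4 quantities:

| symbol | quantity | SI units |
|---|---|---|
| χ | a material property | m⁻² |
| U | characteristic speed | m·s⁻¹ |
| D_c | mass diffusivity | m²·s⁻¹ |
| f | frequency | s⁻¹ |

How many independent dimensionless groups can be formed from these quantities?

2

There are 4 variables and 2 base dimensions (L, T).
The dimension matrix has rank 2.
Independent dimensionless groups: 4 − 2 = 2.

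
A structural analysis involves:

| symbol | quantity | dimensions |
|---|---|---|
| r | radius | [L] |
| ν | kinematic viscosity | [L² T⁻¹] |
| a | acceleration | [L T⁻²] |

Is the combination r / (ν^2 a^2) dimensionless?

no

Sum the exponent of each base dimension across the product:
  L: [r]_L − 2·[ν]_L − 2·[a]_L = (1) − 2·(2) − 2·(1) = -5
  T: [r]_T − 2·[ν]_T − 2·[a]_T = (0) − 2·(-1) − 2·(-2) = 6
Net dimensions [L⁻⁵ T⁶] ≠ [1] — not dimensionless.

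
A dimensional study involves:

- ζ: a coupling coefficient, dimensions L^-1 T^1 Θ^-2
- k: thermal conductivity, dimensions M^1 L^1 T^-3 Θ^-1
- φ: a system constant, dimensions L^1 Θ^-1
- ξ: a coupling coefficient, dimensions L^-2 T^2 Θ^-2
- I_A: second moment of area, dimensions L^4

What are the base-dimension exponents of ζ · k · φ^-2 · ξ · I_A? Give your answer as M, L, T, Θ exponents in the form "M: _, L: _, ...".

Collect each base-dimension exponent across the product:
  M: (0) + (1) − 2·(0) + (0) + (0) = 1
  L: (-1) + (1) − 2·(1) + (-2) + (4) = 0
  T: (1) + (-3) − 2·(0) + (2) + (0) = 0
  Θ: (-2) + (-1) − 2·(-1) + (-2) + (0) = -3
So the dimensions are [M Θ⁻³].

M: 1, L: 0, T: 0, Θ: -3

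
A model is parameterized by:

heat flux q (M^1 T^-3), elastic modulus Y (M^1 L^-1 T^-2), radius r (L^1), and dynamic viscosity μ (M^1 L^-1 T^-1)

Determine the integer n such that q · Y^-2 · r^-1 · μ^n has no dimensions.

1

Balance the M exponent: (1)·n from μ, plus (1) − 2·(1) − (0) = -1 from the rest, must sum to zero.
n − 1 = 0, so n = 1.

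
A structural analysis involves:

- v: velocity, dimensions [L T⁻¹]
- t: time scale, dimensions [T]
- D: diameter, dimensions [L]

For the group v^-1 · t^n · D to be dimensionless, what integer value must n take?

Balance the T exponent: (1)·n from t, plus −(-1) + (0) = 1 from the rest, must sum to zero.
n + 1 = 0, so n = -1.

-1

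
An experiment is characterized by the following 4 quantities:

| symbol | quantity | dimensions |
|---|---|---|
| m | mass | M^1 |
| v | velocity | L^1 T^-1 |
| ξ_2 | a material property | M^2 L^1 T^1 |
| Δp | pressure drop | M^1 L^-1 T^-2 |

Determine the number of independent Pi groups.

There are 4 variables and 3 base dimensions (M, L, T).
The dimension matrix has rank 3.
Independent dimensionless groups: 4 − 3 = 1.

1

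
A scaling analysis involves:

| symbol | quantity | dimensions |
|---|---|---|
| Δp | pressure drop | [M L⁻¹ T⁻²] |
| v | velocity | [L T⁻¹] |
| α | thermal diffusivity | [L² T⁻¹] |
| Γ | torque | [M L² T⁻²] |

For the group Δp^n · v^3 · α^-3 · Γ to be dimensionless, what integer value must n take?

-1

Balance the M exponent: (1)·n from Δp, plus 3·(0) − 3·(0) + (1) = 1 from the rest, must sum to zero.
n + 1 = 0, so n = -1.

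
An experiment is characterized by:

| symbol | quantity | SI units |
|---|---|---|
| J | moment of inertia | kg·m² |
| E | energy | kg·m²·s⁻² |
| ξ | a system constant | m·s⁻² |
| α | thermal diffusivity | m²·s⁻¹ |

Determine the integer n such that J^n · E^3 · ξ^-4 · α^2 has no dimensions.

-3

Balance the M exponent: (1)·n from J, plus 3·(1) − 4·(0) + 2·(0) = 3 from the rest, must sum to zero.
n + 3 = 0, so n = -3.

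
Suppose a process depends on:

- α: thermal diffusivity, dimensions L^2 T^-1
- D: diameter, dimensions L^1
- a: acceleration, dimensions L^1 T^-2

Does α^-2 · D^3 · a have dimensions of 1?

yes

Sum the exponent of each base dimension across the product:
  M: −2·[α]_M + 3·[D]_M + [a]_M = −2·(0) + 3·(0) + (0) = 0
  L: −2·[α]_L + 3·[D]_L + [a]_L = −2·(2) + 3·(1) + (1) = 0
  T: −2·[α]_T + 3·[D]_T + [a]_T = −2·(-1) + 3·(0) + (-2) = 0
All base exponents vanish — dimensionless.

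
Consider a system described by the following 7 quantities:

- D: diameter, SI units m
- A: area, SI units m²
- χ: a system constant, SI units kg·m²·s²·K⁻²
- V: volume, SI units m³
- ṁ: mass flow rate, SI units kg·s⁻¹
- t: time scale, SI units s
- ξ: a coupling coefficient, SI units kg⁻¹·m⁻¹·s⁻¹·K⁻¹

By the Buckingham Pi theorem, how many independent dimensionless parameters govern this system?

3

There are 7 variables and 4 base dimensions (M, L, T, Θ).
The dimension matrix has rank 4.
Independent dimensionless groups: 7 − 4 = 3.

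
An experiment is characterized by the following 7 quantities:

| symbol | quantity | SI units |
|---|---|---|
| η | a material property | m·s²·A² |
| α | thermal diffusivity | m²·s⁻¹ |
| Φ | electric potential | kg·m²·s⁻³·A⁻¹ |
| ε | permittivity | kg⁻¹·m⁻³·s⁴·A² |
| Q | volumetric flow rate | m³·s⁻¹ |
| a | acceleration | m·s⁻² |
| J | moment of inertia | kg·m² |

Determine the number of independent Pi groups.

There are 7 variables and 4 base dimensions (M, L, T, I).
The dimension matrix has rank 4.
Independent dimensionless groups: 7 − 4 = 3.

3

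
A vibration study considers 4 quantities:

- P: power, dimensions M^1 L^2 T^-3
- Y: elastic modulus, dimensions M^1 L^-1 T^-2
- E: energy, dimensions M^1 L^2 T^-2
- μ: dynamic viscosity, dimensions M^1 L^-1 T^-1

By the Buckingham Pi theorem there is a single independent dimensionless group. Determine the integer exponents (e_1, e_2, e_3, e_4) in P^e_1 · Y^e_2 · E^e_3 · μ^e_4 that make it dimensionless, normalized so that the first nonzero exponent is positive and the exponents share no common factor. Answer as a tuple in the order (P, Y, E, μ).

M: e_1·(1) + e_2·(1) + e_3·(1) + e_4·(1) = 0
L: e_1·(2) + e_2·(-1) + e_3·(2) + e_4·(-1) = 0
T: e_1·(-3) + e_2·(-2) + e_3·(-2) + e_4·(-1) = 0
Solving this homogeneous linear system for the smallest-integer solution (first nonzero entry positive) gives (1, -1, -1, 1).

(1, -1, -1, 1)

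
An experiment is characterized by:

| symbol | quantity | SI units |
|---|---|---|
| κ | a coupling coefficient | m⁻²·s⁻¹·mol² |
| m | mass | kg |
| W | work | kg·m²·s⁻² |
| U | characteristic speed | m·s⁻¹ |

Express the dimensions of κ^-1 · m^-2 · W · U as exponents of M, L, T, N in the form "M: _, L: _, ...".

M: -1, L: 5, T: -2, N: -2

Collect each base-dimension exponent across the product:
  M: −(0) − 2·(1) + (1) + (0) = -1
  L: −(-2) − 2·(0) + (2) + (1) = 5
  T: −(-1) − 2·(0) + (-2) + (-1) = -2
  N: −(2) − 2·(0) + (0) + (0) = -2
So the dimensions are [M⁻¹ L⁵ T⁻² N⁻²].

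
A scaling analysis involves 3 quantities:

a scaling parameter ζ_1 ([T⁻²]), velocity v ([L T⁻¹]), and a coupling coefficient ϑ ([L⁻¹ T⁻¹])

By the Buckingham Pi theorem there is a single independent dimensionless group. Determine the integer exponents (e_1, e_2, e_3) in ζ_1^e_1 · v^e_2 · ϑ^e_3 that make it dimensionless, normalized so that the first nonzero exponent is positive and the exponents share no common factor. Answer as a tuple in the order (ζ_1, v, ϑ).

(1, -1, -1)

L: e_1·(0) + e_2·(1) + e_3·(-1) = 0
T: e_1·(-2) + e_2·(-1) + e_3·(-1) = 0
Solving this homogeneous linear system for the smallest-integer solution (first nonzero entry positive) gives (1, -1, -1).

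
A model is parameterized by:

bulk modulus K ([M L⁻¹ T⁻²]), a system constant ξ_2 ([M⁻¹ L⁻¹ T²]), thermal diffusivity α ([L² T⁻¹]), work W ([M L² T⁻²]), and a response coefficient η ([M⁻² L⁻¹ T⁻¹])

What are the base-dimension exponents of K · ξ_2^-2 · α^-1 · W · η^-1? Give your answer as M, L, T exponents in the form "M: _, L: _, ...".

Collect each base-dimension exponent across the product:
  M: (1) − 2·(-1) − (0) + (1) − (-2) = 6
  L: (-1) − 2·(-1) − (2) + (2) − (-1) = 2
  T: (-2) − 2·(2) − (-1) + (-2) − (-1) = -6
So the dimensions are [M⁶ L² T⁻⁶].

M: 6, L: 2, T: -6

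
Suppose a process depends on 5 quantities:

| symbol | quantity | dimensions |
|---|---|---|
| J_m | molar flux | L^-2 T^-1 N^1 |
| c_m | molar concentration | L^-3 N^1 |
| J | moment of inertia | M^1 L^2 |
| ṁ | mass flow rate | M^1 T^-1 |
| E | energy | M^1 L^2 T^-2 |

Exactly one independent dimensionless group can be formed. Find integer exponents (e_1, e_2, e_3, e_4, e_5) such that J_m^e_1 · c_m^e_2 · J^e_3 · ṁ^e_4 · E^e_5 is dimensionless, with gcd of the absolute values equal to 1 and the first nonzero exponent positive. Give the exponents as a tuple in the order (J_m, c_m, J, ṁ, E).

M: e_1·(0) + e_2·(0) + e_3·(1) + e_4·(1) + e_5·(1) = 0
L: e_1·(-2) + e_2·(-3) + e_3·(2) + e_4·(0) + e_5·(2) = 0
T: e_1·(-1) + e_2·(0) + e_3·(0) + e_4·(-1) + e_5·(-2) = 0
N: e_1·(1) + e_2·(1) + e_3·(0) + e_4·(0) + e_5·(0) = 0
Solving this homogeneous linear system for the smallest-integer solution (first nonzero entry positive) gives (4, -4, 1, 2, -3).

(4, -4, 1, 2, -3)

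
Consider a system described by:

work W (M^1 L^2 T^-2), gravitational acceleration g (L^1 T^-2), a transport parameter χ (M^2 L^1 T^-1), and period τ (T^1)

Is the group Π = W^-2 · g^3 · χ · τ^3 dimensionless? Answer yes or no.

Sum the exponent of each base dimension across the product:
  M: −2·[W]_M + 3·[g]_M + [χ]_M + 3·[τ]_M = −2·(1) + 3·(0) + (2) + 3·(0) = 0
  L: −2·[W]_L + 3·[g]_L + [χ]_L + 3·[τ]_L = −2·(2) + 3·(1) + (1) + 3·(0) = 0
  T: −2·[W]_T + 3·[g]_T + [χ]_T + 3·[τ]_T = −2·(-2) + 3·(-2) + (-1) + 3·(1) = 0
All base exponents vanish — dimensionless.

yes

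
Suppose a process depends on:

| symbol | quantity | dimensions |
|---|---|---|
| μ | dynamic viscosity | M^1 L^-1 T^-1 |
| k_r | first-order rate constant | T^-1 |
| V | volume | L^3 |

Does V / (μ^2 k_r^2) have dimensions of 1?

Sum the exponent of each base dimension across the product:
  M: −2·[μ]_M − 2·[k_r]_M + [V]_M = −2·(1) − 2·(0) + (0) = -2
  L: −2·[μ]_L − 2·[k_r]_L + [V]_L = −2·(-1) − 2·(0) + (3) = 5
  T: −2·[μ]_T − 2·[k_r]_T + [V]_T = −2·(-1) − 2·(-1) + (0) = 4
Net dimensions [M⁻² L⁵ T⁴] ≠ [1] — not dimensionless.

no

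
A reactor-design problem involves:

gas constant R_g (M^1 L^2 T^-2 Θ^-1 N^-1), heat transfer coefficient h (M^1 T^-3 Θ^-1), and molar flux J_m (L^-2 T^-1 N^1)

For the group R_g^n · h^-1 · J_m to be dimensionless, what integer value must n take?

1

Balance the M exponent: (1)·n from R_g, plus −(1) + (0) = -1 from the rest, must sum to zero.
n − 1 = 0, so n = 1.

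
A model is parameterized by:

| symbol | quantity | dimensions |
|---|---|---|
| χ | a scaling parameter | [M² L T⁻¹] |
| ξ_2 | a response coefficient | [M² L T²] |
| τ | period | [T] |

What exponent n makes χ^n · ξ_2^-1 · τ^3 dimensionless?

1

Balance the M exponent: (2)·n from χ, plus −(2) + 3·(0) = -2 from the rest, must sum to zero.
2n − 2 = 0, so n = 1.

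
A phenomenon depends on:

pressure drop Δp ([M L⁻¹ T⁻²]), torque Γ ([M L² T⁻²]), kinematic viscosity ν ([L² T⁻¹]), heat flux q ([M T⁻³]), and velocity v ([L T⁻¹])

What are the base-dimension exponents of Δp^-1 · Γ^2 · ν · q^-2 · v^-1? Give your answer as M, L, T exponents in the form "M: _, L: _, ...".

Collect each base-dimension exponent across the product:
  M: −(1) + 2·(1) + (0) − 2·(1) − (0) = -1
  L: −(-1) + 2·(2) + (2) − 2·(0) − (1) = 6
  T: −(-2) + 2·(-2) + (-1) − 2·(-3) − (-1) = 4
So the dimensions are [M⁻¹ L⁶ T⁴].

M: -1, L: 6, T: 4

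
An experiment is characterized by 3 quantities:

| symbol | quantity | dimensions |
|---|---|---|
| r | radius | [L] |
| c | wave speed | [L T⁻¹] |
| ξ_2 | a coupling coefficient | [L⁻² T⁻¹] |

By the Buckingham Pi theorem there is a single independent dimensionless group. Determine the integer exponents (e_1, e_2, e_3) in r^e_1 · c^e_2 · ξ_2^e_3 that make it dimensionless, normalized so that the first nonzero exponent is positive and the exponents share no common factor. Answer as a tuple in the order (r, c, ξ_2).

(3, -1, 1)

L: e_1·(1) + e_2·(1) + e_3·(-2) = 0
T: e_1·(0) + e_2·(-1) + e_3·(-1) = 0
Solving this homogeneous linear system for the smallest-integer solution (first nonzero entry positive) gives (3, -1, 1).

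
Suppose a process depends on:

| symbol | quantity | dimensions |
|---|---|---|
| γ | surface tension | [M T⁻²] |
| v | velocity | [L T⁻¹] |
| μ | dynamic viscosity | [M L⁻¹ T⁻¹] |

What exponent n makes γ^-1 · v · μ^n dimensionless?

Balance the M exponent: (1)·n from μ, plus −(1) + (0) = -1 from the rest, must sum to zero.
n − 1 = 0, so n = 1.

1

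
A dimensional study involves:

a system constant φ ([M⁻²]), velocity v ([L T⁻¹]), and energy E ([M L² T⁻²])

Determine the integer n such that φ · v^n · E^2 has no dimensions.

Balance the L exponent: (1)·n from v, plus (0) + 2·(2) = 4 from the rest, must sum to zero.
n + 4 = 0, so n = -4.

-4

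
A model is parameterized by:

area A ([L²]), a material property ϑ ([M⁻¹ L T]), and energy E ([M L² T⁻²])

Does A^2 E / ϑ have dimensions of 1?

Sum the exponent of each base dimension across the product:
  M: 2·[A]_M − [ϑ]_M + [E]_M = 2·(0) − (-1) + (1) = 2
  L: 2·[A]_L − [ϑ]_L + [E]_L = 2·(2) − (1) + (2) = 5
  T: 2·[A]_T − [ϑ]_T + [E]_T = 2·(0) − (1) + (-2) = -3
Net dimensions [M² L⁵ T⁻³] ≠ [1] — not dimensionless.

no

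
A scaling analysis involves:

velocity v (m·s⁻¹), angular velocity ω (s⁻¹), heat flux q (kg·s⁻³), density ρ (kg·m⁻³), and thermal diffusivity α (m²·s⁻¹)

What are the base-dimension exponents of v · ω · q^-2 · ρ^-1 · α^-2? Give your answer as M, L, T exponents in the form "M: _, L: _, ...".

M: -3, L: 0, T: 6

Collect each base-dimension exponent across the product:
  M: (0) + (0) − 2·(1) − (1) − 2·(0) = -3
  L: (1) + (0) − 2·(0) − (-3) − 2·(2) = 0
  T: (-1) + (-1) − 2·(-3) − (0) − 2·(-1) = 6
So the dimensions are [M⁻³ T⁶].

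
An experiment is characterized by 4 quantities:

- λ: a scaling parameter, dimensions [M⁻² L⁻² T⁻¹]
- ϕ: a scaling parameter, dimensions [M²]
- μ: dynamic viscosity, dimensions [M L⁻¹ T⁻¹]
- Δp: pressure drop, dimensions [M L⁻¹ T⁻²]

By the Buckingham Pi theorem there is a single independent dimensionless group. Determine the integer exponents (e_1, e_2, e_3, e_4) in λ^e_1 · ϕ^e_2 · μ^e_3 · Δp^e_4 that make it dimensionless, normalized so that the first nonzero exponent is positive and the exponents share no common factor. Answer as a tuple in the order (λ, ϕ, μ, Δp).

(1, 2, -3, 1)

M: e_1·(-2) + e_2·(2) + e_3·(1) + e_4·(1) = 0
L: e_1·(-2) + e_2·(0) + e_3·(-1) + e_4·(-1) = 0
T: e_1·(-1) + e_2·(0) + e_3·(-1) + e_4·(-2) = 0
Solving this homogeneous linear system for the smallest-integer solution (first nonzero entry positive) gives (1, 2, -3, 1).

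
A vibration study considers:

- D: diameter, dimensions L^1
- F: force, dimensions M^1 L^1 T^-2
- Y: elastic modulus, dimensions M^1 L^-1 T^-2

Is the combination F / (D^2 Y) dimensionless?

yes

Sum the exponent of each base dimension across the product:
  M: −2·[D]_M + [F]_M − [Y]_M = −2·(0) + (1) − (1) = 0
  L: −2·[D]_L + [F]_L − [Y]_L = −2·(1) + (1) − (-1) = 0
  T: −2·[D]_T + [F]_T − [Y]_T = −2·(0) + (-2) − (-2) = 0
All base exponents vanish — dimensionless.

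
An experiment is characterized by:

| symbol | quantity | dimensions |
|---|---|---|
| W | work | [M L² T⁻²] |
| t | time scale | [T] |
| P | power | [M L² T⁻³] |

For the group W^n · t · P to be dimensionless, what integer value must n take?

Balance the M exponent: (1)·n from W, plus (0) + (1) = 1 from the rest, must sum to zero.
n + 1 = 0, so n = -1.

-1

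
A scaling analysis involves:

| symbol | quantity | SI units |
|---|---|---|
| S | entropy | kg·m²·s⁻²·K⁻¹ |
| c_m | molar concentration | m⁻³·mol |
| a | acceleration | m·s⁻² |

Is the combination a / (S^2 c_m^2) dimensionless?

no

Sum the exponent of each base dimension across the product:
  M: −2·[S]_M − 2·[c_m]_M + [a]_M = −2·(1) − 2·(0) + (0) = -2
  L: −2·[S]_L − 2·[c_m]_L + [a]_L = −2·(2) − 2·(-3) + (1) = 3
  T: −2·[S]_T − 2·[c_m]_T + [a]_T = −2·(-2) − 2·(0) + (-2) = 2
  Θ: −2·[S]_Θ − 2·[c_m]_Θ + [a]_Θ = −2·(-1) − 2·(0) + (0) = 2
  N: −2·[S]_N − 2·[c_m]_N + [a]_N = −2·(0) − 2·(1) + (0) = -2
Net dimensions [M⁻² L³ T² Θ² N⁻²] ≠ [1] — not dimensionless.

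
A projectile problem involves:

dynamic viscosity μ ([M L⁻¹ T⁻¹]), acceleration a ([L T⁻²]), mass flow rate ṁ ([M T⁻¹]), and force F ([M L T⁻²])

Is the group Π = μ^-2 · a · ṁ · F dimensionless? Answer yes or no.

Sum the exponent of each base dimension across the product:
  M: −2·[μ]_M + [a]_M + [ṁ]_M + [F]_M = −2·(1) + (0) + (1) + (1) = 0
  L: −2·[μ]_L + [a]_L + [ṁ]_L + [F]_L = −2·(-1) + (1) + (0) + (1) = 4
  T: −2·[μ]_T + [a]_T + [ṁ]_T + [F]_T = −2·(-1) + (-2) + (-1) + (-2) = -3
Net dimensions [L⁴ T⁻³] ≠ [1] — not dimensionless.

no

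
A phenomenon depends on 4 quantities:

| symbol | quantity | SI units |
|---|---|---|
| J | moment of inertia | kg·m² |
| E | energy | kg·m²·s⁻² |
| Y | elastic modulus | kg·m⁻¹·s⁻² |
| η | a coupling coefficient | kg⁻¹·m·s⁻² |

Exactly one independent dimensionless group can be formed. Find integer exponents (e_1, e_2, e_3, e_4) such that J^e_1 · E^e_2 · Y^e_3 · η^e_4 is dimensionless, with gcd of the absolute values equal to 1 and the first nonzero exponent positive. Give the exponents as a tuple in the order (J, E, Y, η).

M: e_1·(1) + e_2·(1) + e_3·(1) + e_4·(-1) = 0
L: e_1·(2) + e_2·(2) + e_3·(-1) + e_4·(1) = 0
T: e_1·(0) + e_2·(-2) + e_3·(-2) + e_4·(-2) = 0
Solving this homogeneous linear system for the smallest-integer solution (first nonzero entry positive) gives (2, -2, 1, 1).

(2, -2, 1, 1)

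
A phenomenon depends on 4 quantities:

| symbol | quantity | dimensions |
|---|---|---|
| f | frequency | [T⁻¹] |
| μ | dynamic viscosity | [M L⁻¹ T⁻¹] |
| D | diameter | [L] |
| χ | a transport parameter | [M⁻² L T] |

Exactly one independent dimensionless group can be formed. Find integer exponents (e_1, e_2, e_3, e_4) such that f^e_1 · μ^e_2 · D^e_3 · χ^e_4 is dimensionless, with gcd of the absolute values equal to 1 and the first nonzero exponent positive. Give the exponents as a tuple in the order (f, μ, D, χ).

(1, -2, -1, -1)

M: e_1·(0) + e_2·(1) + e_3·(0) + e_4·(-2) = 0
L: e_1·(0) + e_2·(-1) + e_3·(1) + e_4·(1) = 0
T: e_1·(-1) + e_2·(-1) + e_3·(0) + e_4·(1) = 0
Solving this homogeneous linear system for the smallest-integer solution (first nonzero entry positive) gives (1, -2, -1, -1).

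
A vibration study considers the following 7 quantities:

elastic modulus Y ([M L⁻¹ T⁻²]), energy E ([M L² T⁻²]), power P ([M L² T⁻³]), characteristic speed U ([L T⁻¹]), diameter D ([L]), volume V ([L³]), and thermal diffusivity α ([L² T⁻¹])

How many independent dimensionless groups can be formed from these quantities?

4

There are 7 variables and 3 base dimensions (M, L, T).
The dimension matrix has rank 3.
Independent dimensionless groups: 7 − 3 = 4.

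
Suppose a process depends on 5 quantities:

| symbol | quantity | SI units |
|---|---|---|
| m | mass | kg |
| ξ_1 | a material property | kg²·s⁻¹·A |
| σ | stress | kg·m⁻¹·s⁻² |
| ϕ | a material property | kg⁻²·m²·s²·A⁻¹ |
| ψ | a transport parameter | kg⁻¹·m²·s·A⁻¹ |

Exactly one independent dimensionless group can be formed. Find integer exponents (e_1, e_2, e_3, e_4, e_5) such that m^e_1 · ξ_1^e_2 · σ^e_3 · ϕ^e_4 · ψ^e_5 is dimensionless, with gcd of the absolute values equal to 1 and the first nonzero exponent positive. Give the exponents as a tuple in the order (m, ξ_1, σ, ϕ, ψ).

M: e_1·(1) + e_2·(2) + e_3·(1) + e_4·(-2) + e_5·(-1) = 0
L: e_1·(0) + e_2·(0) + e_3·(-1) + e_4·(2) + e_5·(2) = 0
T: e_1·(0) + e_2·(-1) + e_3·(-2) + e_4·(2) + e_5·(1) = 0
I: e_1·(0) + e_2·(1) + e_3·(0) + e_4·(-1) + e_5·(-1) = 0
Solving this homogeneous linear system for the smallest-integer solution (first nonzero entry positive) gives (1, 1, 2, 4, -3).

(1, 1, 2, 4, -3)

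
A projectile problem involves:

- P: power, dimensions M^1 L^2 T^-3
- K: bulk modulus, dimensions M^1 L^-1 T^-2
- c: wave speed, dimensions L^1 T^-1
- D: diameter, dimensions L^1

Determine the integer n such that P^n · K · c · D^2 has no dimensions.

-1

Balance the M exponent: (1)·n from P, plus (1) + (0) + 2·(0) = 1 from the rest, must sum to zero.
n + 1 = 0, so n = -1.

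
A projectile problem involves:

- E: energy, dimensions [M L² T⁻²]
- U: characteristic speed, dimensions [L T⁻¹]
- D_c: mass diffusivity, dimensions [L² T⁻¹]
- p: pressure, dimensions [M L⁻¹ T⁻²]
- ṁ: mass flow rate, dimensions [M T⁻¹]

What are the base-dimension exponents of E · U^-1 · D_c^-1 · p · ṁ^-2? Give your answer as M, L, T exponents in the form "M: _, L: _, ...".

M: 0, L: -2, T: 0

Collect each base-dimension exponent across the product:
  M: (1) − (0) − (0) + (1) − 2·(1) = 0
  L: (2) − (1) − (2) + (-1) − 2·(0) = -2
  T: (-2) − (-1) − (-1) + (-2) − 2·(-1) = 0
So the dimensions are [L⁻²].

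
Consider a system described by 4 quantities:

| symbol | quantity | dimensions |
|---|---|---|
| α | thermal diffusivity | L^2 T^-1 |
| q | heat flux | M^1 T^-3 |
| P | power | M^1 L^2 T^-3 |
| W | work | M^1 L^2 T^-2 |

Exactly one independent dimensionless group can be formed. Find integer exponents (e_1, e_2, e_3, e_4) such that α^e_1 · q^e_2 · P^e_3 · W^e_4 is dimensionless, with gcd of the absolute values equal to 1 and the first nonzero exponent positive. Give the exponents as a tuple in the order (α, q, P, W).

(1, 1, -2, 1)

M: e_1·(0) + e_2·(1) + e_3·(1) + e_4·(1) = 0
L: e_1·(2) + e_2·(0) + e_3·(2) + e_4·(2) = 0
T: e_1·(-1) + e_2·(-3) + e_3·(-3) + e_4·(-2) = 0
Solving this homogeneous linear system for the smallest-integer solution (first nonzero entry positive) gives (1, 1, -2, 1).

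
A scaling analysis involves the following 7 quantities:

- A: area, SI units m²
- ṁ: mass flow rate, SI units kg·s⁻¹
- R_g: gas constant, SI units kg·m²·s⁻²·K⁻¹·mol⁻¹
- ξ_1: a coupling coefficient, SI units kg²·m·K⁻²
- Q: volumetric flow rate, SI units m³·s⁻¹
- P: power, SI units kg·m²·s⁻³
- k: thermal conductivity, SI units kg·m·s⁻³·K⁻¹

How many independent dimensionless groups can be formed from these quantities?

There are 7 variables and 5 base dimensions (M, L, T, Θ, N).
The dimension matrix has rank 5.
Independent dimensionless groups: 7 − 5 = 2.

2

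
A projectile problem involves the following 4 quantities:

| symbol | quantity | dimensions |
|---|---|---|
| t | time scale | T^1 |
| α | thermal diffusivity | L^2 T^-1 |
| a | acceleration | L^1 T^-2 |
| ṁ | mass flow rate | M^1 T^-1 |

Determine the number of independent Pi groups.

1

There are 4 variables and 3 base dimensions (M, L, T).
The dimension matrix has rank 3.
Independent dimensionless groups: 4 − 3 = 1.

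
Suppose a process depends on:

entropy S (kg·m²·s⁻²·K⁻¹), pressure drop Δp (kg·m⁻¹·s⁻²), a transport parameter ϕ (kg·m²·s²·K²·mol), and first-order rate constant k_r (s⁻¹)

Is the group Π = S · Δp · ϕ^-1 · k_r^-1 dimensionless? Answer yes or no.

Sum the exponent of each base dimension across the product:
  M: [S]_M + [Δp]_M − [ϕ]_M − [k_r]_M = (1) + (1) − (1) − (0) = 1
  L: [S]_L + [Δp]_L − [ϕ]_L − [k_r]_L = (2) + (-1) − (2) − (0) = -1
  T: [S]_T + [Δp]_T − [ϕ]_T − [k_r]_T = (-2) + (-2) − (2) − (-1) = -5
  Θ: [S]_Θ + [Δp]_Θ − [ϕ]_Θ − [k_r]_Θ = (-1) + (0) − (2) − (0) = -3
  N: [S]_N + [Δp]_N − [ϕ]_N − [k_r]_N = (0) + (0) − (1) − (0) = -1
Net dimensions [M L⁻¹ T⁻⁵ Θ⁻³ N⁻¹] ≠ [1] — not dimensionless.

no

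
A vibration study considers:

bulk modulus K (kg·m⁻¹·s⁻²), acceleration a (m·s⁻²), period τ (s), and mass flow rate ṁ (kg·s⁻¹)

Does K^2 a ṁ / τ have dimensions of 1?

no

Sum the exponent of each base dimension across the product:
  M: 2·[K]_M + [a]_M − [τ]_M + [ṁ]_M = 2·(1) + (0) − (0) + (1) = 3
  L: 2·[K]_L + [a]_L − [τ]_L + [ṁ]_L = 2·(-1) + (1) − (0) + (0) = -1
  T: 2·[K]_T + [a]_T − [τ]_T + [ṁ]_T = 2·(-2) + (-2) − (1) + (-1) = -8
Net dimensions [M³ L⁻¹ T⁻⁸] ≠ [1] — not dimensionless.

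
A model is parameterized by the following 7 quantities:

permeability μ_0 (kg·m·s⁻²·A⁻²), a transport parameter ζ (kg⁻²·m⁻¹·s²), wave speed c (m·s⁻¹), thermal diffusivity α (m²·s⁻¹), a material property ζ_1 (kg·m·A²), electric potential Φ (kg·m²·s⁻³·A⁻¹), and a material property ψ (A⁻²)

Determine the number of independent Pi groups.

There are 7 variables and 4 base dimensions (M, L, T, I).
The dimension matrix has rank 4.
Independent dimensionless groups: 7 − 4 = 3.

3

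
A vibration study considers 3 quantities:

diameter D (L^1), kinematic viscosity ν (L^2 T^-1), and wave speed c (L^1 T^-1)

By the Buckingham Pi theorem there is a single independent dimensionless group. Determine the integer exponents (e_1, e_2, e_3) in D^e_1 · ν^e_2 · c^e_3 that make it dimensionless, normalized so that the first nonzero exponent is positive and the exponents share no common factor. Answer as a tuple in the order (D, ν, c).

L: e_1·(1) + e_2·(2) + e_3·(1) = 0
T: e_1·(0) + e_2·(-1) + e_3·(-1) = 0
Solving this homogeneous linear system for the smallest-integer solution (first nonzero entry positive) gives (1, -1, 1).

(1, -1, 1)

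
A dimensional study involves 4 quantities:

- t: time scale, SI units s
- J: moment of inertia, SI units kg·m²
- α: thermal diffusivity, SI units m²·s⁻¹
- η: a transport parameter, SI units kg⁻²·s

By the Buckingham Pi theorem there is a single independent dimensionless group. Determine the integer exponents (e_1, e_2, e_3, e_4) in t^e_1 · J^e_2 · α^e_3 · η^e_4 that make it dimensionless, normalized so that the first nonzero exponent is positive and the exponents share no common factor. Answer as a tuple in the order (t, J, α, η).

(3, -2, 2, -1)

M: e_1·(0) + e_2·(1) + e_3·(0) + e_4·(-2) = 0
L: e_1·(0) + e_2·(2) + e_3·(2) + e_4·(0) = 0
T: e_1·(1) + e_2·(0) + e_3·(-1) + e_4·(1) = 0
Solving this homogeneous linear system for the smallest-integer solution (first nonzero entry positive) gives (3, -2, 2, -1).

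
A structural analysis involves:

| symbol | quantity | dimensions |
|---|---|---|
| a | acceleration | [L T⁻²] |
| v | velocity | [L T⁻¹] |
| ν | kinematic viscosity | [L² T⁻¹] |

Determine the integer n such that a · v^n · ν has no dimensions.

-3

Balance the L exponent: (1)·n from v, plus (1) + (2) = 3 from the rest, must sum to zero.
n + 3 = 0, so n = -3.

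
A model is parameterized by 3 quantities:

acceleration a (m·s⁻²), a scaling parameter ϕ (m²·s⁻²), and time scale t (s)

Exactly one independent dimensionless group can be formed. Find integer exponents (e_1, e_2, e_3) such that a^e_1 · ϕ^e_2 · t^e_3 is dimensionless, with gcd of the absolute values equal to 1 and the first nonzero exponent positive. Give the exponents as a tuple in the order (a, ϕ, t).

L: e_1·(1) + e_2·(2) + e_3·(0) = 0
T: e_1·(-2) + e_2·(-2) + e_3·(1) = 0
Solving this homogeneous linear system for the smallest-integer solution (first nonzero entry positive) gives (2, -1, 2).

(2, -1, 2)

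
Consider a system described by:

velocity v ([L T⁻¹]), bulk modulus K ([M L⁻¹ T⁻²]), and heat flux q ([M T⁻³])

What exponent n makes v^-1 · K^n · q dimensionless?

-1

Balance the M exponent: (1)·n from K, plus −(0) + (1) = 1 from the rest, must sum to zero.
n + 1 = 0, so n = -1.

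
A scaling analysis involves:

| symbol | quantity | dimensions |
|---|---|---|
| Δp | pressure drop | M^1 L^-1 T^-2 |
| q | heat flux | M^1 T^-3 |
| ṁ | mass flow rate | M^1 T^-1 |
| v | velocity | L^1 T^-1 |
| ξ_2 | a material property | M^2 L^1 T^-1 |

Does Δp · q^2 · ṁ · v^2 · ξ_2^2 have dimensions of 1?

no

Sum the exponent of each base dimension across the product:
  M: [Δp]_M + 2·[q]_M + [ṁ]_M + 2·[v]_M + 2·[ξ_2]_M = (1) + 2·(1) + (1) + 2·(0) + 2·(2) = 8
  L: [Δp]_L + 2·[q]_L + [ṁ]_L + 2·[v]_L + 2·[ξ_2]_L = (-1) + 2·(0) + (0) + 2·(1) + 2·(1) = 3
  T: [Δp]_T + 2·[q]_T + [ṁ]_T + 2·[v]_T + 2·[ξ_2]_T = (-2) + 2·(-3) + (-1) + 2·(-1) + 2·(-1) = -13
Net dimensions [M⁸ L³ T⁻¹³] ≠ [1] — not dimensionless.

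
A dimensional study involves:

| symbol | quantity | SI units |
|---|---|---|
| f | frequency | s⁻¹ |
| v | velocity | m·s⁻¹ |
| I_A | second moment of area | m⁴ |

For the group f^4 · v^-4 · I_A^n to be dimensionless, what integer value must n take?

1

Balance the L exponent: (4)·n from I_A, plus 4·(0) − 4·(1) = -4 from the rest, must sum to zero.
4n − 4 = 0, so n = 1.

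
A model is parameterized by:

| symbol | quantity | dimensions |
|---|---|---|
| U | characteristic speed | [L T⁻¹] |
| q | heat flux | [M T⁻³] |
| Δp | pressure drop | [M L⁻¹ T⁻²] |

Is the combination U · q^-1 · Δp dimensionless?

Sum the exponent of each base dimension across the product:
  M: [U]_M − [q]_M + [Δp]_M = (0) − (1) + (1) = 0
  L: [U]_L − [q]_L + [Δp]_L = (1) − (0) + (-1) = 0
  T: [U]_T − [q]_T + [Δp]_T = (-1) − (-3) + (-2) = 0
  Θ: [U]_Θ − [q]_Θ + [Δp]_Θ = (0) − (0) + (0) = 0
All base exponents vanish — dimensionless.

yes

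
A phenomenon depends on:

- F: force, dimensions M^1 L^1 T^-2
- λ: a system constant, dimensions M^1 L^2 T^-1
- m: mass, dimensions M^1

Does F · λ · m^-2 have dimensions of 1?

no

Sum the exponent of each base dimension across the product:
  M: [F]_M + [λ]_M − 2·[m]_M = (1) + (1) − 2·(1) = 0
  L: [F]_L + [λ]_L − 2·[m]_L = (1) + (2) − 2·(0) = 3
  T: [F]_T + [λ]_T − 2·[m]_T = (-2) + (-1) − 2·(0) = -3
Net dimensions [L³ T⁻³] ≠ [1] — not dimensionless.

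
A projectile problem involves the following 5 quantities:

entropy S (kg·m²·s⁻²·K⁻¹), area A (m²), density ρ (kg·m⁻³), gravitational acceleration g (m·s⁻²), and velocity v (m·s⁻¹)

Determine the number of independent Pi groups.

1

There are 5 variables and 4 base dimensions (M, L, T, Θ).
The dimension matrix has rank 4.
Independent dimensionless groups: 5 − 4 = 1.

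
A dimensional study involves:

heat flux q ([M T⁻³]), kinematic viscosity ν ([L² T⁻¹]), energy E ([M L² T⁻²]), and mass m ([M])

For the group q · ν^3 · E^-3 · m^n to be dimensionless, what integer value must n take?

Balance the M exponent: (1)·n from m, plus (1) + 3·(0) − 3·(1) = -2 from the rest, must sum to zero.
n − 2 = 0, so n = 2.

2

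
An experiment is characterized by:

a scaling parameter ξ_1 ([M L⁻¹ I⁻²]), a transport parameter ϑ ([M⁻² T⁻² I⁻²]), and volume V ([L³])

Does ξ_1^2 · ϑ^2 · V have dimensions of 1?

no

Sum the exponent of each base dimension across the product:
  M: 2·[ξ_1]_M + 2·[ϑ]_M + [V]_M = 2·(1) + 2·(-2) + (0) = -2
  L: 2·[ξ_1]_L + 2·[ϑ]_L + [V]_L = 2·(-1) + 2·(0) + (3) = 1
  T: 2·[ξ_1]_T + 2·[ϑ]_T + [V]_T = 2·(0) + 2·(-2) + (0) = -4
  I: 2·[ξ_1]_I + 2·[ϑ]_I + [V]_I = 2·(-2) + 2·(-2) + (0) = -8
Net dimensions [M⁻² L T⁻⁴ I⁻⁸] ≠ [1] — not dimensionless.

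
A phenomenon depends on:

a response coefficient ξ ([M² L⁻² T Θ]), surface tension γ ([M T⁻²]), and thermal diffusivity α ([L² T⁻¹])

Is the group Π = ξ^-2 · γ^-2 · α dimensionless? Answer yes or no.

no

Sum the exponent of each base dimension across the product:
  M: −2·[ξ]_M − 2·[γ]_M + [α]_M = −2·(2) − 2·(1) + (0) = -6
  L: −2·[ξ]_L − 2·[γ]_L + [α]_L = −2·(-2) − 2·(0) + (2) = 6
  T: −2·[ξ]_T − 2·[γ]_T + [α]_T = −2·(1) − 2·(-2) + (-1) = 1
  Θ: −2·[ξ]_Θ − 2·[γ]_Θ + [α]_Θ = −2·(1) − 2·(0) + (0) = -2
Net dimensions [M⁻⁶ L⁶ T Θ⁻²] ≠ [1] — not dimensionless.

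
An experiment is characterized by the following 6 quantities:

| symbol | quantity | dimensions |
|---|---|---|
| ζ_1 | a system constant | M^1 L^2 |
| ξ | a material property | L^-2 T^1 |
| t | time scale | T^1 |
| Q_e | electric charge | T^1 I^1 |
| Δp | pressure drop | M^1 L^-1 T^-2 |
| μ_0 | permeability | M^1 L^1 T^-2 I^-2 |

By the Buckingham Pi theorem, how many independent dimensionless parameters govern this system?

There are 6 variables and 4 base dimensions (M, L, T, I).
The dimension matrix has rank 4.
Independent dimensionless groups: 6 − 4 = 2.

2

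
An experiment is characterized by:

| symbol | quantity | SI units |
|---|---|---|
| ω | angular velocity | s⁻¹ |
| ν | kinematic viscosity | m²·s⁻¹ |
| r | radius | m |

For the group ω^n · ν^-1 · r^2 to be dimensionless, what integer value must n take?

Balance the T exponent: (-1)·n from ω, plus −(-1) + 2·(0) = 1 from the rest, must sum to zero.
−n + 1 = 0, so n = 1.

1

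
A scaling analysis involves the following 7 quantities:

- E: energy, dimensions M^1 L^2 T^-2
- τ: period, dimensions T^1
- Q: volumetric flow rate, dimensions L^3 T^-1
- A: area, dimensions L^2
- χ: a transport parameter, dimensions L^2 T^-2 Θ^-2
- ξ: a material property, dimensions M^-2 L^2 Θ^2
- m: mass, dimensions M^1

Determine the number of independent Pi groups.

There are 7 variables and 4 base dimensions (M, L, T, Θ).
The dimension matrix has rank 4.
Independent dimensionless groups: 7 − 4 = 3.

3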